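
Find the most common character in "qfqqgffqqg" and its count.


Input: 'qfqqgffqqg'
Operation: tally each character
Counts: 'f':3, 'g':2, 'q':5
Maximum: 'q' appears 5 times


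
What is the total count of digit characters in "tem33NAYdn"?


Input string: 'tem33NAYdn'
Operation: count digit characters (0-9)
Scan: 't', 'e', 'm', '3'(digit), '3'(digit), 'N', 'A', 'Y', 'd', 'n'
Digits found: 2
Result: 2


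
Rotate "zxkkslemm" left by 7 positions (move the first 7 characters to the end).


Input: 'zxkkslemm', shift = 7
Operation: split at index 7 and swap parts
Front part s[0:7] = 'zxkksle'
Back part s[7:] = 'mm'
Rotated = back + front = 'mm' + 'zxkksle'
Result: mmzxkksle


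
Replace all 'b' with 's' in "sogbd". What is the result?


Input string: 'sogbd'
Operation: replace 'b' with 's'
Positions of 'b': 3
After replacement: sogsd


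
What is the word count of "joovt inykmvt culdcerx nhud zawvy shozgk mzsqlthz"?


Input string: 'joovt inykmvt culdcerx nhud zawvy shozgk mzsqlthz'
Operation: split by spaces
Words found: 'joovt', 'inykmvt', 'culdcerx', 'nhud', 'zawvy', 'shozgk', 'mzsqlthz'
Word count: 7


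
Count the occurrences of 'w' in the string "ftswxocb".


Input string: 'ftswxocb'
Target character: 'w'
Scan each position: s[3]='w'
Matches found at indices: 3
Total: 1


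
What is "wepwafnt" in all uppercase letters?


Input string: 'wepwafnt'
Operation: convert each letter to uppercase
Mapping: 'w'->'W', 'e'->'E', 'p'->'P', 'w'->'W', 'a'->'A', 'f'->'F', 'n'->'N', 't'->'T'
Result: WEPWAFNT


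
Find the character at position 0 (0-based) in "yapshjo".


Input string: 'yapshjo'
Operation: get character at index 0
Index mapping: s[0]='y'
Result: 'y'


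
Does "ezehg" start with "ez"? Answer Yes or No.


Input string: 'ezehg'
Prefix to check: 'ez'
First 2 characters of input: 'ez'
Match: True
Result: Yes


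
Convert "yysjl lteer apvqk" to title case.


Input string: 'yysjl lteer apvqk'
Operation: capitalize first letter of each word
Word transformations: 'yysjl'->'Yysjl', 'lteer'->'Lteer', 'apvqk'->'Apvqk'
Result: Yysjl Lteer Apvqk


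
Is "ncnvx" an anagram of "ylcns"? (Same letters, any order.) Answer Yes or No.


String 1: 'ylcns' -> sorted: 'clnsy'
String 2: 'ncnvx' -> sorted: 'cnnvx'
Compare sorted forms: 'clnsy' != 'cnnvx'
Anagram: No


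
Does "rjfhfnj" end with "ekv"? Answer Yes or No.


Input string: 'rjfhfnj'
Suffix to check: 'ekv'
Last 3 characters of input: 'fnj'
Match: False
Result: No


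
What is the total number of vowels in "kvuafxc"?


Input string: 'kvuafxc'
Operation: count vowels (a, e, i, o, u)
Scan: s[0]='k', s[1]='v', s[2]='u' (vowel), s[3]='a' (vowel), s[4]='f', s[5]='x', s[6]='c'
Vowels found: 2
Result: 2


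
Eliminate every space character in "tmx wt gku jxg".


Input string: 'tmx wt gku jxg'
Operation: remove all spaces
Words: 'tmx', 'wt', 'gku', 'jxg'
Join without spaces: tmxwtgkujxg


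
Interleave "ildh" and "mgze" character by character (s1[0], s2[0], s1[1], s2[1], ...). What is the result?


String 1: 'ildh'
String 2: 'mgze'
Operation: alternate characters
Pairs: 'i'+'m', 'l'+'g', 'd'+'z', 'h'+'e'
Result: imlgdzhe


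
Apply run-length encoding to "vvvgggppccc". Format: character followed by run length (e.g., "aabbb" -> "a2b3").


Input: 'vvvgggppccc'
Operation: identify consecutive runs
Runs: 'vvv' -> v3, 'ggg' -> g3, 'pp' -> p2, 'ccc' -> c3
Encoded: v3g3p2c3


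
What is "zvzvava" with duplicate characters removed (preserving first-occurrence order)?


Input: 'zvzvava'
Operation: keep first occurrence of each character
Scan: s[0]='z' new -> keep; s[1]='v' new -> keep; s[2]='z' seen -> skip; s[3]='v' seen -> skip; s[4]='a' new -> keep; s[5]='v' seen -> skip; s[6]='a' seen -> skip
Result: zva


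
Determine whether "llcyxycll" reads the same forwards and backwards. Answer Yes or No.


Input string: 'llcyxycll'
Reversed: 'llcyxycll'
Compare pairs: s[0]='l' vs s[8]='l' (match), s[1]='l' vs s[7]='l' (match), s[2]='c' vs s[6]='c' (match), s[3]='y' vs s[5]='y' (match)
Palindrome: Yes


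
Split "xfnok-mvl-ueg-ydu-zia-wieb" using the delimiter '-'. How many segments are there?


Input string: 'xfnok-mvl-ueg-ydu-zia-wieb'
Delimiter: '-'
Split result: 'xfnok', 'mvl', 'ueg', 'ydu', 'zia', 'wieb'
Number of parts: 6


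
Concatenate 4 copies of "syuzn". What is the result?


Input string: 'syuzn'
Operation: repeat 4 times
Concatenation: 'syuzn' + 'syuzn' + 'syuzn' + 'syuzn'
Result: syuznsyuznsyuznsyuzn


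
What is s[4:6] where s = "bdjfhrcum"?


Input string: 'bdjfhrcum'
Operation: slice [4:6]
Extract characters: s[4]='h', s[5]='r'
Result: hr


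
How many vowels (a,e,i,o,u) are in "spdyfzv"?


Input string: 'spdyfzv'
Operation: count vowels (a, e, i, o, u)
Scan: s[0]='s', s[1]='p', s[2]='d', s[3]='y', s[4]='f', s[5]='z', s[6]='v'
Vowels found: 0
Result: 0


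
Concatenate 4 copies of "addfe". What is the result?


Input string: 'addfe'
Operation: repeat 4 times
Concatenation: 'addfe' + 'addfe' + 'addfe' + 'addfe'
Result: addfeaddfeaddfeaddfe


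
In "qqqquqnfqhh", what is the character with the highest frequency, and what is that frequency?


Input: 'qqqquqnfqhh'
Operation: tally each character
Counts: 'f':1, 'h':2, 'n':1, 'q':6, 'u':1
Maximum: 'q' appears 6 times


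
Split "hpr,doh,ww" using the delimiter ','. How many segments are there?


Input string: 'hpr,doh,ww'
Delimiter: ','
Split result: 'hpr', 'doh', 'ww'
Number of parts: 3


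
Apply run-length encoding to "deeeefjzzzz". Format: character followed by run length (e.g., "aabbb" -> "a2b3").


Input: 'deeeefjzzzz'
Operation: identify consecutive runs
Runs: 'd' -> d1, 'eeee' -> e4, 'f' -> f1, 'j' -> j1, 'zzzz' -> z4
Encoded: d1e4f1j1z4


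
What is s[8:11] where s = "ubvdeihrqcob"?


Input string: 'ubvdeihrqcob'
Operation: slice [8:11]
Extract characters: s[8]='q', s[9]='c', s[10]='o'
Result: qco


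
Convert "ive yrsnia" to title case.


Input string: 'ive yrsnia'
Operation: capitalize first letter of each word
Word transformations: 'ive'->'Ive', 'yrsnia'->'Yrsnia'
Result: Ive Yrsnia


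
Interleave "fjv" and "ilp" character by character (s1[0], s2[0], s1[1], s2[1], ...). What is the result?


String 1: 'fjv'
String 2: 'ilp'
Operation: alternate characters
Pairs: 'f'+'i', 'j'+'l', 'v'+'p'
Result: fijlvp


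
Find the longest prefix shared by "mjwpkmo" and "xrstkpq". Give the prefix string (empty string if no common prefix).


String 1: 'mjwpkmo'
String 2: 'xrstkpq'
Compare position by position:
pos 0: 'm' vs 'x' differ -> stop
Longest common prefix: "" (length 0)


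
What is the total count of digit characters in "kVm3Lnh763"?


Input string: 'kVm3Lnh763'
Operation: count digit characters (0-9)
Scan: 'k', 'V', 'm', '3'(digit), 'L', 'n', 'h', '7'(digit), '6'(digit), '3'(digit)
Digits found: 4
Result: 4


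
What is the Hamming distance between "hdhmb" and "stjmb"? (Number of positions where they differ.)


String 1: 'hdhmb'
String 2: 'stjmb'
Compare each position: pos 0: 'h'!='s', pos 1: 'd'!='t', pos 2: 'h'!='j', pos 3: 'm'=='m', pos 4: 'b'=='b'
Differing positions: 3
Hamming distance: 3


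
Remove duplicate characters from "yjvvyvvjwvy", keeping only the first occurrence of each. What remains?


Input: 'yjvvyvvjwvy'
Operation: keep first occurrence of each character
Scan: s[0]='y' new -> keep; s[1]='j' new -> keep; s[2]='v' new -> keep; s[3]='v' seen -> skip; s[4]='y' seen -> skip; s[5]='v' seen -> skip; s[6]='v' seen -> skip; s[7]='j' seen -> skip; s[8]='w' new -> keep; s[9]='v' seen -> skip; s[10]='y' seen -> skip
Result: yjvw


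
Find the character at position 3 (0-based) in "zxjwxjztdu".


Input string: 'zxjwxjztdu'
Operation: get character at index 3
Index mapping: s[0]='z', s[1]='x', s[2]='j', s[3]='w'
Result: 'w'


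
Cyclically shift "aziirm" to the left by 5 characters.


Input: 'aziirm', shift = 5
Operation: split at index 5 and swap parts
Front part s[0:5] = 'aziir'
Back part s[5:] = 'm'
Rotated = back + front = 'm' + 'aziir'
Result: maziir


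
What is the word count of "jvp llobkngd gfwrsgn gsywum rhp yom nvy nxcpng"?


Input string: 'jvp llobkngd gfwrsgn gsywum rhp yom nvy nxcpng'
Operation: split by spaces
Words found: 'jvp', 'llobkngd', 'gfwrsgn', 'gsywum', 'rhp', 'yom', 'nvy', 'nxcpng'
Word count: 8


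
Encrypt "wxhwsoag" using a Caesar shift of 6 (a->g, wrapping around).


Input: 'wxhwsoag', shift = 6
Operation: for each letter, (position + 6) mod 26
Mapping: 'w'(22+6=28, 28 mod 26=2)->'c', 'x'(23+6=29, 29 mod 26=3)->'d', 'h'(7+6=13)->'n', 'w'(22+6=28, 28 mod 26=2)->'c', 's'(18+6=24)->'y', 'o'(14+6=20)->'u', 'a'(0+6=6)->'g', 'g'(6+6=12)->'m'
Result: cdncyugm


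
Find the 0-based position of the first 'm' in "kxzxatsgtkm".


Input string: 'kxzxatsgtkm'
Target: 'm'
Scanning left to right: s[0]='k', s[1]='x', s[2]='z', s[3]='x', s[4]='a', s[5]='t', s[6]='s', s[7]='g', s[8]='t', s[9]='k', s[10]='m'
First match at index: 10


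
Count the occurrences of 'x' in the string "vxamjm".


Input string: 'vxamjm'
Target character: 'x'
Scan each position: s[1]='x'
Matches found at indices: 1
Total: 1


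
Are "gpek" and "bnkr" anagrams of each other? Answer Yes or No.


String 1: 'gpek' -> sorted: 'egkp'
String 2: 'bnkr' -> sorted: 'bknr'
Compare sorted forms: 'egkp' != 'bknr'
Anagram: No


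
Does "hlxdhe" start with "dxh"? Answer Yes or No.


Input string: 'hlxdhe'
Prefix to check: 'dxh'
First 3 characters of input: 'hlx'
Match: False
Result: No


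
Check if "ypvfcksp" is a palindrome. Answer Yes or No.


Input string: 'ypvfcksp'
Reversed: 'pskcfvpy'
Compare pairs: s[0]='y' vs s[7]='p' (mismatch), s[1]='p' vs s[6]='s' (mismatch), s[2]='v' vs s[5]='k' (mismatch), s[3]='f' vs s[4]='c' (mismatch)
Palindrome: No


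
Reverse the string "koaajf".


Input string: 'koaajf'
Operation: reverse character order
Original order: 'k' -> 'o' -> 'a' -> 'a' -> 'j' -> 'f'
Reversed order: 'f' -> 'j' -> 'a' -> 'a' -> 'o' -> 'k'
Result: fjaaok


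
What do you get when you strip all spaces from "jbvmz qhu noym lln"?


Input string: 'jbvmz qhu noym lln'
Operation: remove all spaces
Words: 'jbvmz', 'qhu', 'noym', 'lln'
Join without spaces: jbvmzqhunoymlln


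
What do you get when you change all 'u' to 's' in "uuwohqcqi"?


Input string: 'uuwohqcqi'
Operation: replace 'u' with 's'
Positions of 'u': 0, 1
After replacement: sswohqcqi


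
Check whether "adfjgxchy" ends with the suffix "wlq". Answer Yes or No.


Input string: 'adfjgxchy'
Suffix to check: 'wlq'
Last 3 characters of input: 'chy'
Match: False
Result: No


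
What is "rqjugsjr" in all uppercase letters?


Input string: 'rqjugsjr'
Operation: convert each letter to uppercase
Mapping: 'r'->'R', 'q'->'Q', 'j'->'J', 'u'->'U', 'g'->'G', 's'->'S', 'j'->'J', 'r'->'R'
Result: RQJUGSJR


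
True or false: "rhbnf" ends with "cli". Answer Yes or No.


Input string: 'rhbnf'
Suffix to check: 'cli'
Last 3 characters of input: 'bnf'
Match: False
Result: No


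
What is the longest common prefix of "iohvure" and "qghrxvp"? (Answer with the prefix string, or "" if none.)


String 1: 'iohvure'
String 2: 'qghrxvp'
Compare position by position:
pos 0: 'i' vs 'q' differ -> stop
Longest common prefix: "" (length 0)


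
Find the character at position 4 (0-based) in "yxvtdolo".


Input string: 'yxvtdolo'
Operation: get character at index 4
Index mapping: s[0]='y', s[1]='x', s[2]='v', s[3]='t', s[4]='d'
Result: 'd'


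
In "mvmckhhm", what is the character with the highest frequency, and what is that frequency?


Input: 'mvmckhhm'
Operation: tally each character
Counts: 'c':1, 'h':2, 'k':1, 'm':3, 'v':1
Maximum: 'm' appears 3 times


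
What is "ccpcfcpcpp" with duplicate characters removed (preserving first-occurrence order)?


Input: 'ccpcfcpcpp'
Operation: keep first occurrence of each character
Scan: s[0]='c' new -> keep; s[1]='c' seen -> skip; s[2]='p' new -> keep; s[3]='c' seen -> skip; s[4]='f' new -> keep; s[5]='c' seen -> skip; s[6]='p' seen -> skip; s[7]='c' seen -> skip; s[8]='p' seen -> skip; s[9]='p' seen -> skip
Result: cpf


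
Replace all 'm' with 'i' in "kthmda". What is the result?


Input string: 'kthmda'
Operation: replace 'm' with 'i'
Positions of 'm': 3
After replacement: kthida


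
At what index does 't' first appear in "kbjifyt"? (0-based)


Input string: 'kbjifyt'
Target: 't'
Scanning left to right: s[0]='k', s[1]='b', s[2]='j', s[3]='i', s[4]='f', s[5]='y', s[6]='t'
First match at index: 6


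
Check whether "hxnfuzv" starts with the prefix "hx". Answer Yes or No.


Input string: 'hxnfuzv'
Prefix to check: 'hx'
First 2 characters of input: 'hx'
Match: True
Result: Yes


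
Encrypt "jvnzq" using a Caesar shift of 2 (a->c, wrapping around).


Input: 'jvnzq', shift = 2
Operation: for each letter, (position + 2) mod 26
Mapping: 'j'(9+2=11)->'l', 'v'(21+2=23)->'x', 'n'(13+2=15)->'p', 'z'(25+2=27, 27 mod 26=1)->'b', 'q'(16+2=18)->'s'
Result: lxpbs


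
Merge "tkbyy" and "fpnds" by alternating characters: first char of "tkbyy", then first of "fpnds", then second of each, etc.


String 1: 'tkbyy'
String 2: 'fpnds'
Operation: alternate characters
Pairs: 't'+'f', 'k'+'p', 'b'+'n', 'y'+'d', 'y'+'s'
Result: tfkpbnydys


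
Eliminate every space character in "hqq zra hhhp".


Input string: 'hqq zra hhhp'
Operation: remove all spaces
Words: 'hqq', 'zra', 'hhhp'
Join without spaces: hqqzrahhhp


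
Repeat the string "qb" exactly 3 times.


Input string: 'qb'
Operation: repeat 3 times
Concatenation: 'qb' + 'qb' + 'qb'
Result: qbqbqb


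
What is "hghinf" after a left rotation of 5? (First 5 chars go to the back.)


Input: 'hghinf', shift = 5
Operation: split at index 5 and swap parts
Front part s[0:5] = 'hghin'
Back part s[5:] = 'f'
Rotated = back + front = 'f' + 'hghin'
Result: fhghin


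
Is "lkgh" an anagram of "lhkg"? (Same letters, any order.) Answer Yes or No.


String 1: 'lhkg' -> sorted: 'ghkl'
String 2: 'lkgh' -> sorted: 'ghkl'
Compare sorted forms: 'ghkl' == 'ghkl'
Anagram: Yes


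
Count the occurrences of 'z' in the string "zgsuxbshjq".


Input string: 'zgsuxbshjq'
Target character: 'z'
Scan each position: s[0]='z'
Matches found at indices: 0
Total: 1


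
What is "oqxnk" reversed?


Input string: 'oqxnk'
Operation: reverse character order
Original order: 'o' -> 'q' -> 'x' -> 'n' -> 'k'
Reversed order: 'k' -> 'n' -> 'x' -> 'q' -> 'o'
Result: knxqo


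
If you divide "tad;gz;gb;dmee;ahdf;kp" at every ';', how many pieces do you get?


Input string: 'tad;gz;gb;dmee;ahdf;kp'
Delimiter: ';'
Split result: 'tad', 'gz', 'gb', 'dmee', 'ahdf', 'kp'
Number of parts: 6


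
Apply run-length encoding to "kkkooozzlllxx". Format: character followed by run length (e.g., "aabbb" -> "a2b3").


Input: 'kkkooozzlllxx'
Operation: identify consecutive runs
Runs: 'kkk' -> k3, 'ooo' -> o3, 'zz' -> z2, 'lll' -> l3, 'xx' -> x2
Encoded: k3o3z2l3x2


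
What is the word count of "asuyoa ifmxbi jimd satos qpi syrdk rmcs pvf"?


Input string: 'asuyoa ifmxbi jimd satos qpi syrdk rmcs pvf'
Operation: split by spaces
Words found: 'asuyoa', 'ifmxbi', 'jimd', 'satos', 'qpi', 'syrdk', 'rmcs', 'pvf'
Word count: 8


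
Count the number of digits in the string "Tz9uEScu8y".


Input string: 'Tz9uEScu8y'
Operation: count digit characters (0-9)
Scan: 'T', 'z', '9'(digit), 'u', 'E', 'S', 'c', 'u', '8'(digit), 'y'
Digits found: 2
Result: 2


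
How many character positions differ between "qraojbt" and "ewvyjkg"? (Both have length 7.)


String 1: 'qraojbt'
String 2: 'ewvyjkg'
Compare each position: pos 0: 'q'!='e', pos 1: 'r'!='w', pos 2: 'a'!='v', pos 3: 'o'!='y', pos 4: 'j'=='j', pos 5: 'b'!='k', pos 6: 't'!='g'
Differing positions: 6
Hamming distance: 6


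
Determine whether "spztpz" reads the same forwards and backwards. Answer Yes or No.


Input string: 'spztpz'
Reversed: 'zptzps'
Compare pairs: s[0]='s' vs s[5]='z' (mismatch), s[1]='p' vs s[4]='p' (match), s[2]='z' vs s[3]='t' (mismatch)
Palindrome: No


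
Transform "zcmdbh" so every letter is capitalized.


Input string: 'zcmdbh'
Operation: convert each letter to uppercase
Mapping: 'z'->'Z', 'c'->'C', 'm'->'M', 'd'->'D', 'b'->'B', 'h'->'H'
Result: ZCMDBH


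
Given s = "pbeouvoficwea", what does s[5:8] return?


Input string: 'pbeouvoficwea'
Operation: slice [5:8]
Extract characters: s[5]='v', s[6]='o', s[7]='f'
Result: vof


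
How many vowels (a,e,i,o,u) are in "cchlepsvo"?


Input string: 'cchlepsvo'
Operation: count vowels (a, e, i, o, u)
Scan: s[0]='c', s[1]='c', s[2]='h', s[3]='l', s[4]='e' (vowel), s[5]='p', s[6]='s', s[7]='v', s[8]='o' (vowel)
Vowels found: 2
Result: 2


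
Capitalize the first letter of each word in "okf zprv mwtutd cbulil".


Input string: 'okf zprv mwtutd cbulil'
Operation: capitalize first letter of each word
Word transformations: 'okf'->'Okf', 'zprv'->'Zprv', 'mwtutd'->'Mwtutd', 'cbulil'->'Cbulil'
Result: Okf Zprv Mwtutd Cbulil


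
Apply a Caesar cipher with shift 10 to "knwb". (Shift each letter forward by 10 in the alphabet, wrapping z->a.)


Input: 'knwb', shift = 10
Operation: for each letter, (position + 10) mod 26
Mapping: 'k'(10+10=20)->'u', 'n'(13+10=23)->'x', 'w'(22+10=32, 32 mod 26=6)->'g', 'b'(1+10=11)->'l'
Result: uxgl


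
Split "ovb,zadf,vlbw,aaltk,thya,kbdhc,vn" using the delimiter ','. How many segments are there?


Input string: 'ovb,zadf,vlbw,aaltk,thya,kbdhc,vn'
Delimiter: ','
Split result: 'ovb', 'zadf', 'vlbw', 'aaltk', 'thya', 'kbdhc', 'vn'
Number of parts: 7


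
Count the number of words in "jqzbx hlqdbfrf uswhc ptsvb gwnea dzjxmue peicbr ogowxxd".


Input string: 'jqzbx hlqdbfrf uswhc ptsvb gwnea dzjxmue peicbr ogowxxd'
Operation: split by spaces
Words found: 'jqzbx', 'hlqdbfrf', 'uswhc', 'ptsvb', 'gwnea', 'dzjxmue', 'peicbr', 'ogowxxd'
Word count: 8


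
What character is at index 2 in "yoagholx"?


Input string: 'yoagholx'
Operation: get character at index 2
Index mapping: s[0]='y', s[1]='o', s[2]='a'
Result: 'a'


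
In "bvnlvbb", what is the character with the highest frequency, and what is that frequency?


Input: 'bvnlvbb'
Operation: tally each character
Counts: 'b':3, 'l':1, 'n':1, 'v':2
Maximum: 'b' appears 3 times


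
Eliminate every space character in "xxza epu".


Input string: 'xxza epu'
Operation: remove all spaces
Words: 'xxza', 'epu'
Join without spaces: xxzaepu


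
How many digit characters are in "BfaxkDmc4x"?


Input string: 'BfaxkDmc4x'
Operation: count digit characters (0-9)
Scan: 'B', 'f', 'a', 'x', 'k', 'D', 'm', 'c', '4'(digit), 'x'
Digits found: 1
Result: 1


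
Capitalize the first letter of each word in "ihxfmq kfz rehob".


Input string: 'ihxfmq kfz rehob'
Operation: capitalize first letter of each word
Word transformations: 'ihxfmq'->'Ihxfmq', 'kfz'->'Kfz', 'rehob'->'Rehob'
Result: Ihxfmq Kfz Rehob


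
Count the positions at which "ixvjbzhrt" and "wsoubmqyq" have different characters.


String 1: 'ixvjbzhrt'
String 2: 'wsoubmqyq'
Compare each position: pos 0: 'i'!='w', pos 1: 'x'!='s', pos 2: 'v'!='o', pos 3: 'j'!='u', pos 4: 'b'=='b', pos 5: 'z'!='m', pos 6: 'h'!='q', pos 7: 'r'!='y', pos 8: 't'!='q'
Differing positions: 8
Hamming distance: 8


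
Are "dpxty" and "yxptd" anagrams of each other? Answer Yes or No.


String 1: 'dpxty' -> sorted: 'dptxy'
String 2: 'yxptd' -> sorted: 'dptxy'
Compare sorted forms: 'dptxy' == 'dptxy'
Anagram: Yes


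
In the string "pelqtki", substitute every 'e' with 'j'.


Input string: 'pelqtki'
Operation: replace 'e' with 'j'
Positions of 'e': 1
After replacement: pjlqtki


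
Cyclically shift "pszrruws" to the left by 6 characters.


Input: 'pszrruws', shift = 6
Operation: split at index 6 and swap parts
Front part s[0:6] = 'pszrru'
Back part s[6:] = 'ws'
Rotated = back + front = 'ws' + 'pszrru'
Result: wspszrru


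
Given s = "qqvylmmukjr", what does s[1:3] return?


Input string: 'qqvylmmukjr'
Operation: slice [1:3]
Extract characters: s[1]='q', s[2]='v'
Result: qv


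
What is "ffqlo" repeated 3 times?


Input string: 'ffqlo'
Operation: repeat 3 times
Concatenation: 'ffqlo' + 'ffqlo' + 'ffqlo'
Result: ffqloffqloffqlo


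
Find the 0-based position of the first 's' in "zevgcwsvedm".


Input string: 'zevgcwsvedm'
Target: 's'
Scanning left to right: s[0]='z', s[1]='e', s[2]='v', s[3]='g', s[4]='c', s[5]='w', s[6]='s'
First match at index: 6


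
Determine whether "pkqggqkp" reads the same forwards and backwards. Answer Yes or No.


Input string: 'pkqggqkp'
Reversed: 'pkqggqkp'
Compare pairs: s[0]='p' vs s[7]='p' (match), s[1]='k' vs s[6]='k' (match), s[2]='q' vs s[5]='q' (match), s[3]='g' vs s[4]='g' (match)
Palindrome: Yes


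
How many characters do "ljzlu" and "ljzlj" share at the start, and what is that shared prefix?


String 1: 'ljzlu'
String 2: 'ljzlj'
Compare position by position:
pos 0: 'l' vs 'l' match
pos 1: 'j' vs 'j' match
pos 2: 'z' vs 'z' match
pos 3: 'l' vs 'l' match
pos 4: 'u' vs 'j' differ -> stop
Longest common prefix: "ljzl" (length 4)


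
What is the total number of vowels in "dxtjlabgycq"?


Input string: 'dxtjlabgycq'
Operation: count vowels (a, e, i, o, u)
Scan: s[0]='d', s[1]='x', s[2]='t', s[3]='j', s[4]='l', s[5]='a' (vowel), s[6]='b', s[7]='g', s[8]='y', s[9]='c', s[10]='q'
Vowels found: 1
Result: 1


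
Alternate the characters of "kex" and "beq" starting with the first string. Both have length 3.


String 1: 'kex'
String 2: 'beq'
Operation: alternate characters
Pairs: 'k'+'b', 'e'+'e', 'x'+'q'
Result: kbeexq


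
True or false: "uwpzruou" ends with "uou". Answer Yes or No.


Input string: 'uwpzruou'
Suffix to check: 'uou'
Last 3 characters of input: 'uou'
Match: True
Result: Yes


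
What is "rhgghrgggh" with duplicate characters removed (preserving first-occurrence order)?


Input: 'rhgghrgggh'
Operation: keep first occurrence of each character
Scan: s[0]='r' new -> keep; s[1]='h' new -> keep; s[2]='g' new -> keep; s[3]='g' seen -> skip; s[4]='h' seen -> skip; s[5]='r' seen -> skip; s[6]='g' seen -> skip; s[7]='g' seen -> skip; s[8]='g' seen -> skip; s[9]='h' seen -> skip
Result: rhg


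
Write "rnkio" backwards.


Input string: 'rnkio'
Operation: reverse character order
Original order: 'r' -> 'n' -> 'k' -> 'i' -> 'o'
Reversed order: 'o' -> 'i' -> 'k' -> 'n' -> 'r'
Result: oiknr


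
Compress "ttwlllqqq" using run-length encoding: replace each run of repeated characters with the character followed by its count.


Input: 'ttwlllqqq'
Operation: identify consecutive runs
Runs: 'tt' -> t2, 'w' -> w1, 'lll' -> l3, 'qqq' -> q3
Encoded: t2w1l3q3


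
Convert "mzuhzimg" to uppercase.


Input string: 'mzuhzimg'
Operation: convert each letter to uppercase
Mapping: 'm'->'M', 'z'->'Z', 'u'->'U', 'h'->'H', 'z'->'Z', 'i'->'I', 'm'->'M', 'g'->'G'
Result: MZUHZIMG


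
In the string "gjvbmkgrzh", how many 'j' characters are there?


Input string: 'gjvbmkgrzh'
Target character: 'j'
Scan each position: s[1]='j'
Matches found at indices: 1
Total: 1


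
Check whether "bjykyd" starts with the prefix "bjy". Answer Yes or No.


Input string: 'bjykyd'
Prefix to check: 'bjy'
First 3 characters of input: 'bjy'
Match: True
Result: Yes


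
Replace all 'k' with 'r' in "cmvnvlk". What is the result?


Input string: 'cmvnvlk'
Operation: replace 'k' with 'r'
Positions of 'k': 6
After replacement: cmvnvlr


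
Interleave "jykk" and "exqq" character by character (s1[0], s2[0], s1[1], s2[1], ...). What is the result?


String 1: 'jykk'
String 2: 'exqq'
Operation: alternate characters
Pairs: 'j'+'e', 'y'+'x', 'k'+'q', 'k'+'q'
Result: jeyxkqkq


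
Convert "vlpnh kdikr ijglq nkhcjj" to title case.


Input string: 'vlpnh kdikr ijglq nkhcjj'
Operation: capitalize first letter of each word
Word transformations: 'vlpnh'->'Vlpnh', 'kdikr'->'Kdikr', 'ijglq'->'Ijglq', 'nkhcjj'->'Nkhcjj'
Result: Vlpnh Kdikr Ijglq Nkhcjj


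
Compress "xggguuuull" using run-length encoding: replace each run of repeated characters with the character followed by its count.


Input: 'xggguuuull'
Operation: identify consecutive runs
Runs: 'x' -> x1, 'ggg' -> g3, 'uuuu' -> u4, 'll' -> l2
Encoded: x1g3u4l2


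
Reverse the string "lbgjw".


Input string: 'lbgjw'
Operation: reverse character order
Original order: 'l' -> 'b' -> 'g' -> 'j' -> 'w'
Reversed order: 'w' -> 'j' -> 'g' -> 'b' -> 'l'
Result: wjgbl


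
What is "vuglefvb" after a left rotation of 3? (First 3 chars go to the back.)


Input: 'vuglefvb', shift = 3
Operation: split at index 3 and swap parts
Front part s[0:3] = 'vug'
Back part s[3:] = 'lefvb'
Rotated = back + front = 'lefvb' + 'vug'
Result: lefvbvug


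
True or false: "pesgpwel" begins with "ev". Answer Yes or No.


Input string: 'pesgpwel'
Prefix to check: 'ev'
First 2 characters of input: 'pe'
Match: False
Result: No


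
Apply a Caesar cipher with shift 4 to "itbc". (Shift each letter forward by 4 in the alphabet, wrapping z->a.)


Input: 'itbc', shift = 4
Operation: for each letter, (position + 4) mod 26
Mapping: 'i'(8+4=12)->'m', 't'(19+4=23)->'x', 'b'(1+4=5)->'f', 'c'(2+4=6)->'g'
Result: mxfg


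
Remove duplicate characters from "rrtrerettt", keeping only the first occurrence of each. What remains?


Input: 'rrtrerettt'
Operation: keep first occurrence of each character
Scan: s[0]='r' new -> keep; s[1]='r' seen -> skip; s[2]='t' new -> keep; s[3]='r' seen -> skip; s[4]='e' new -> keep; s[5]='r' seen -> skip; s[6]='e' seen -> skip; s[7]='t' seen -> skip; s[8]='t' seen -> skip; s[9]='t' seen -> skip
Result: rte


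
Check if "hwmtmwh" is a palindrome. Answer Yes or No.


Input string: 'hwmtmwh'
Reversed: 'hwmtmwh'
Compare pairs: s[0]='h' vs s[6]='h' (match), s[1]='w' vs s[5]='w' (match), s[2]='m' vs s[4]='m' (match)
Palindrome: Yes


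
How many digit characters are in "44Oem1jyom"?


Input string: '44Oem1jyom'
Operation: count digit characters (0-9)
Scan: '4'(digit), '4'(digit), 'O', 'e', 'm', '1'(digit), 'j', 'y', 'o', 'm'
Digits found: 3
Result: 3


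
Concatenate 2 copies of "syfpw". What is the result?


Input string: 'syfpw'
Operation: repeat 2 times
Concatenation: 'syfpw' + 'syfpw'
Result: syfpwsyfpw


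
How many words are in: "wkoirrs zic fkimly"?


Input string: 'wkoirrs zic fkimly'
Operation: split by spaces
Words found: 'wkoirrs', 'zic', 'fkimly'
Word count: 3


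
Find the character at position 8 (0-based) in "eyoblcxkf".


Input string: 'eyoblcxkf'
Operation: get character at index 8
Index mapping: s[0]='e', s[1]='y', s[2]='o', s[3]='b', s[4]='l', s[5]='c', s[6]='x', s[7]='k', s[8]='f'
Result: 'f'


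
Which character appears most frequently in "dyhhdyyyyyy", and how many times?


Input: 'dyhhdyyyyyy'
Operation: tally each character
Counts: 'd':2, 'h':2, 'y':7
Maximum: 'y' appears 7 times


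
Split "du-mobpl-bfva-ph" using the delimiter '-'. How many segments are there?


Input string: 'du-mobpl-bfva-ph'
Delimiter: '-'
Split result: 'du', 'mobpl', 'bfva', 'ph'
Number of parts: 4


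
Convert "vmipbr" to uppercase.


Input string: 'vmipbr'
Operation: convert each letter to uppercase
Mapping: 'v'->'V', 'm'->'M', 'i'->'I', 'p'->'P', 'b'->'B', 'r'->'R'
Result: VMIPBR


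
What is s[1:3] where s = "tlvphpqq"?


Input string: 'tlvphpqq'
Operation: slice [1:3]
Extract characters: s[1]='l', s[2]='v'
Result: lv


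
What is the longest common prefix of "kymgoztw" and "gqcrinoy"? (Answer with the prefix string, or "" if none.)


String 1: 'kymgoztw'
String 2: 'gqcrinoy'
Compare position by position:
pos 0: 'k' vs 'g' differ -> stop
Longest common prefix: "" (length 0)


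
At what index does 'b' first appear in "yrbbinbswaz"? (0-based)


Input string: 'yrbbinbswaz'
Target: 'b'
Scanning left to right: s[0]='y', s[1]='r', s[2]='b'
First match at index: 2


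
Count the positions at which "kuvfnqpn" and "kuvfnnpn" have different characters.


String 1: 'kuvfnqpn'
String 2: 'kuvfnnpn'
Compare each position: pos 0: 'k'=='k', pos 1: 'u'=='u', pos 2: 'v'=='v', pos 3: 'f'=='f', pos 4: 'n'=='n', pos 5: 'q'!='n', pos 6: 'p'=='p', pos 7: 'n'=='n'
Differing positions: 1
Hamming distance: 1


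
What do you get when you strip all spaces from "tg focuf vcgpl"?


Input string: 'tg focuf vcgpl'
Operation: remove all spaces
Words: 'tg', 'focuf', 'vcgpl'
Join without spaces: tgfocufvcgpl


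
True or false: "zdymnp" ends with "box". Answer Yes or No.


Input string: 'zdymnp'
Suffix to check: 'box'
Last 3 characters of input: 'mnp'
Match: False
Result: No


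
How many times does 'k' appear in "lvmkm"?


Input string: 'lvmkm'
Target character: 'k'
Scan each position: s[3]='k'
Matches found at indices: 3
Total: 1


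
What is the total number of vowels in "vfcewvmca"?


Input string: 'vfcewvmca'
Operation: count vowels (a, e, i, o, u)
Scan: s[0]='v', s[1]='f', s[2]='c', s[3]='e' (vowel), s[4]='w', s[5]='v', s[6]='m', s[7]='c', s[8]='a' (vowel)
Vowels found: 2
Result: 2


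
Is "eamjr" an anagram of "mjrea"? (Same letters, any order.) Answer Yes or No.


String 1: 'mjrea' -> sorted: 'aejmr'
String 2: 'eamjr' -> sorted: 'aejmr'
Compare sorted forms: 'aejmr' == 'aejmr'
Anagram: Yes


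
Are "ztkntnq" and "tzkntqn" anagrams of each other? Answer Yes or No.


String 1: 'ztkntnq' -> sorted: 'knnqttz'
String 2: 'tzkntqn' -> sorted: 'knnqttz'
Compare sorted forms: 'knnqttz' == 'knnqttz'
Anagram: Yes


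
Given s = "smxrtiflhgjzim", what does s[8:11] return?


Input string: 'smxrtiflhgjzim'
Operation: slice [8:11]
Extract characters: s[8]='h', s[9]='g', s[10]='j'
Result: hgj


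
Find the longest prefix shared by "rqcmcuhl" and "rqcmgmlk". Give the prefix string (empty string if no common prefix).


String 1: 'rqcmcuhl'
String 2: 'rqcmgmlk'
Compare position by position:
pos 0: 'r' vs 'r' match
pos 1: 'q' vs 'q' match
pos 2: 'c' vs 'c' match
pos 3: 'm' vs 'm' match
pos 4: 'c' vs 'g' differ -> stop
Longest common prefix: "rqcm" (length 4)


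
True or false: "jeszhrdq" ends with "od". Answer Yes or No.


Input string: 'jeszhrdq'
Suffix to check: 'od'
Last 2 characters of input: 'dq'
Match: False
Result: No


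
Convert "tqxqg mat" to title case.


Input string: 'tqxqg mat'
Operation: capitalize first letter of each word
Word transformations: 'tqxqg'->'Tqxqg', 'mat'->'Mat'
Result: Tqxqg Mat


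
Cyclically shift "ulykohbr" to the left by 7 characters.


Input: 'ulykohbr', shift = 7
Operation: split at index 7 and swap parts
Front part s[0:7] = 'ulykohb'
Back part s[7:] = 'r'
Rotated = back + front = 'r' + 'ulykohb'
Result: rulykohb


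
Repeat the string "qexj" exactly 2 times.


Input string: 'qexj'
Operation: repeat 2 times
Concatenation: 'qexj' + 'qexj'
Result: qexjqexj


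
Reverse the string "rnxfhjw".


Input string: 'rnxfhjw'
Operation: reverse character order
Original order: 'r' -> 'n' -> 'x' -> 'f' -> 'h' -> 'j' -> 'w'
Reversed order: 'w' -> 'j' -> 'h' -> 'f' -> 'x' -> 'n' -> 'r'
Result: wjhfxnr


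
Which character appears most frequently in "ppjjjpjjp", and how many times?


Input: 'ppjjjpjjp'
Operation: tally each character
Counts: 'j':5, 'p':4
Maximum: 'j' appears 5 times


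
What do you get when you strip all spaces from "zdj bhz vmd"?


Input string: 'zdj bhz vmd'
Operation: remove all spaces
Words: 'zdj', 'bhz', 'vmd'
Join without spaces: zdjbhzvmd


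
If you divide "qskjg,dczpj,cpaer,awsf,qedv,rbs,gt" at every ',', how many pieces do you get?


Input string: 'qskjg,dczpj,cpaer,awsf,qedv,rbs,gt'
Delimiter: ','
Split result: 'qskjg', 'dczpj', 'cpaer', 'awsf', 'qedv', 'rbs', 'gt'
Number of parts: 7


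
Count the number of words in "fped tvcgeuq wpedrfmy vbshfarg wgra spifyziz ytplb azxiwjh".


Input string: 'fped tvcgeuq wpedrfmy vbshfarg wgra spifyziz ytplb azxiwjh'
Operation: split by spaces
Words found: 'fped', 'tvcgeuq', 'wpedrfmy', 'vbshfarg', 'wgra', 'spifyziz', 'ytplb', 'azxiwjh'
Word count: 8


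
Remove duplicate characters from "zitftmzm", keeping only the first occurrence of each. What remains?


Input: 'zitftmzm'
Operation: keep first occurrence of each character
Scan: s[0]='z' new -> keep; s[1]='i' new -> keep; s[2]='t' new -> keep; s[3]='f' new -> keep; s[4]='t' seen -> skip; s[5]='m' new -> keep; s[6]='z' seen -> skip; s[7]='m' seen -> skip
Result: zitfm


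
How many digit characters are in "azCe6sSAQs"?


Input string: 'azCe6sSAQs'
Operation: count digit characters (0-9)
Scan: 'a', 'z', 'C', 'e', '6'(digit), 's', 'S', 'A', 'Q', 's'
Digits found: 1
Result: 1


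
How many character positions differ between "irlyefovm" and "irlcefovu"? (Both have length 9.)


String 1: 'irlyefovm'
String 2: 'irlcefovu'
Compare each position: pos 0: 'i'=='i', pos 1: 'r'=='r', pos 2: 'l'=='l', pos 3: 'y'!='c', pos 4: 'e'=='e', pos 5: 'f'=='f', pos 6: 'o'=='o', pos 7: 'v'=='v', pos 8: 'm'!='u'
Differing positions: 2
Hamming distance: 2


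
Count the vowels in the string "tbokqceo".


Input string: 'tbokqceo'
Operation: count vowels (a, e, i, o, u)
Scan: s[0]='t', s[1]='b', s[2]='o' (vowel), s[3]='k', s[4]='q', s[5]='c', s[6]='e' (vowel), s[7]='o' (vowel)
Vowels found: 3
Result: 3


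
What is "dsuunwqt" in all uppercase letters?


Input string: 'dsuunwqt'
Operation: convert each letter to uppercase
Mapping: 'd'->'D', 's'->'S', 'u'->'U', 'u'->'U', 'n'->'N', 'w'->'W', 'q'->'Q', 't'->'T'
Result: DSUUNWQT


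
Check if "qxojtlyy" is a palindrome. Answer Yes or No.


Input string: 'qxojtlyy'
Reversed: 'yyltjoxq'
Compare pairs: s[0]='q' vs s[7]='y' (mismatch), s[1]='x' vs s[6]='y' (mismatch), s[2]='o' vs s[5]='l' (mismatch), s[3]='j' vs s[4]='t' (mismatch)
Palindrome: No


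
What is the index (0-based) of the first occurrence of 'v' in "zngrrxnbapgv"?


Input string: 'zngrrxnbapgv'
Target: 'v'
Scanning left to right: s[0]='z', s[1]='n', s[2]='g', s[3]='r', s[4]='r', s[5]='x', s[6]='n', s[7]='b', s[8]='a', s[9]='p', s[10]='g', s[11]='v'
First match at index: 11


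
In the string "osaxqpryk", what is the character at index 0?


Input string: 'osaxqpryk'
Operation: get character at index 0
Index mapping: s[0]='o'
Result: 'o'


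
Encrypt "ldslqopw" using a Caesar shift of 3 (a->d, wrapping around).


Input: 'ldslqopw', shift = 3
Operation: for each letter, (position + 3) mod 26
Mapping: 'l'(11+3=14)->'o', 'd'(3+3=6)->'g', 's'(18+3=21)->'v', 'l'(11+3=14)->'o', 'q'(16+3=19)->'t', 'o'(14+3=17)->'r', 'p'(15+3=18)->'s', 'w'(22+3=25)->'z'
Result: ogvotrsz


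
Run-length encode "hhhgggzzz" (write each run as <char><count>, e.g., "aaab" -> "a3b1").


Input: 'hhhgggzzz'
Operation: identify consecutive runs
Runs: 'hhh' -> h3, 'ggg' -> g3, 'zzz' -> z3
Encoded: h3g3z3


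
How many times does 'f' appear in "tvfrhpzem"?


Input string: 'tvfrhpzem'
Target character: 'f'
Scan each position: s[2]='f'
Matches found at indices: 2
Total: 1


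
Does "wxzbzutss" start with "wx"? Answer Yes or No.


Input string: 'wxzbzutss'
Prefix to check: 'wx'
First 2 characters of input: 'wx'
Match: True
Result: Yes


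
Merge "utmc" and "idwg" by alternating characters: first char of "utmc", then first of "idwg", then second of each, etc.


String 1: 'utmc'
String 2: 'idwg'
Operation: alternate characters
Pairs: 'u'+'i', 't'+'d', 'm'+'w', 'c'+'g'
Result: uitdmwcg


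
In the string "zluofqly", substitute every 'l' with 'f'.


Input string: 'zluofqly'
Operation: replace 'l' with 'f'
Positions of 'l': 1, 6
After replacement: zfuofqfy


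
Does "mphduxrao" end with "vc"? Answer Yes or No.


Input string: 'mphduxrao'
Suffix to check: 'vc'
Last 2 characters of input: 'ao'
Match: False
Result: No


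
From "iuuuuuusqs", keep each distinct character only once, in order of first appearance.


Input: 'iuuuuuusqs'
Operation: keep first occurrence of each character
Scan: s[0]='i' new -> keep; s[1]='u' new -> keep; s[2]='u' seen -> skip; s[3]='u' seen -> skip; s[4]='u' seen -> skip; s[5]='u' seen -> skip; s[6]='u' seen -> skip; s[7]='s' new -> keep; s[8]='q' new -> keep; s[9]='s' seen -> skip
Result: iusq


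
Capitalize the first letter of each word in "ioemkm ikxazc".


Input string: 'ioemkm ikxazc'
Operation: capitalize first letter of each word
Word transformations: 'ioemkm'->'Ioemkm', 'ikxazc'->'Ikxazc'
Result: Ioemkm Ikxazc


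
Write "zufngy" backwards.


Input string: 'zufngy'
Operation: reverse character order
Original order: 'z' -> 'u' -> 'f' -> 'n' -> 'g' -> 'y'
Reversed order: 'y' -> 'g' -> 'n' -> 'f' -> 'u' -> 'z'
Result: ygnfuz


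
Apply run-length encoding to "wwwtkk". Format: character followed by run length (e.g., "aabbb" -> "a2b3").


Input: 'wwwtkk'
Operation: identify consecutive runs
Runs: 'www' -> w3, 't' -> t1, 'kk' -> k2
Encoded: w3t1k2


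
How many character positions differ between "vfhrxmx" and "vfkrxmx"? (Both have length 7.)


String 1: 'vfhrxmx'
String 2: 'vfkrxmx'
Compare each position: pos 0: 'v'=='v', pos 1: 'f'=='f', pos 2: 'h'!='k', pos 3: 'r'=='r', pos 4: 'x'=='x', pos 5: 'm'=='m', pos 6: 'x'=='x'
Differing positions: 1
Hamming distance: 1


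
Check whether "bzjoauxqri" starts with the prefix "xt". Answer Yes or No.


Input string: 'bzjoauxqri'
Prefix to check: 'xt'
First 2 characters of input: 'bz'
Match: False
Result: No


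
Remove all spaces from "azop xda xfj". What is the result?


Input string: 'azop xda xfj'
Operation: remove all spaces
Words: 'azop', 'xda', 'xfj'
Join without spaces: azopxdaxfj


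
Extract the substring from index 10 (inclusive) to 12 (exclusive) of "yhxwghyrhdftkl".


Input string: 'yhxwghyrhdftkl'
Operation: slice [10:12]
Extract characters: s[10]='f', s[11]='t'
Result: ft


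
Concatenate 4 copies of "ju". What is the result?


Input string: 'ju'
Operation: repeat 4 times
Concatenation: 'ju' + 'ju' + 'ju' + 'ju'
Result: jujujuju


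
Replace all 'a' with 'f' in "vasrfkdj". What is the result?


Input string: 'vasrfkdj'
Operation: replace 'a' with 'f'
Positions of 'a': 1
After replacement: vfsrfkdj


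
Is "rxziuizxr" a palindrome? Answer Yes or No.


Input string: 'rxziuizxr'
Reversed: 'rxziuizxr'
Compare pairs: s[0]='r' vs s[8]='r' (match), s[1]='x' vs s[7]='x' (match), s[2]='z' vs s[6]='z' (match), s[3]='i' vs s[5]='i' (match)
Palindrome: Yes


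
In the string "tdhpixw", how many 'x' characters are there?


Input string: 'tdhpixw'
Target character: 'x'
Scan each position: s[5]='x'
Matches found at indices: 5
Total: 1


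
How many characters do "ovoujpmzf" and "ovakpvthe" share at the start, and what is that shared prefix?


String 1: 'ovoujpmzf'
String 2: 'ovakpvthe'
Compare position by position:
pos 0: 'o' vs 'o' match
pos 1: 'v' vs 'v' match
pos 2: 'o' vs 'a' differ -> stop
Longest common prefix: "ov" (length 2)


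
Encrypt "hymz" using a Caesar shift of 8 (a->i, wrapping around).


Input: 'hymz', shift = 8
Operation: for each letter, (position + 8) mod 26
Mapping: 'h'(7+8=15)->'p', 'y'(24+8=32, 32 mod 26=6)->'g', 'm'(12+8=20)->'u', 'z'(25+8=33, 33 mod 26=7)->'h'
Result: pguh


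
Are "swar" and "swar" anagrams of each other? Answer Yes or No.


String 1: 'swar' -> sorted: 'arsw'
String 2: 'swar' -> sorted: 'arsw'
Compare sorted forms: 'arsw' == 'arsw'
Anagram: Yes


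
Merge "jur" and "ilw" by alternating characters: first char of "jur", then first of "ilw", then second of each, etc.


String 1: 'jur'
String 2: 'ilw'
Operation: alternate characters
Pairs: 'j'+'i', 'u'+'l', 'r'+'w'
Result: jiulrw


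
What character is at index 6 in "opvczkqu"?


Input string: 'opvczkqu'
Operation: get character at index 6
Index mapping: s[0]='o', s[1]='p', s[2]='v', s[3]='c', s[4]='z', s[5]='k', s[6]='q'
Result: 'q'
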